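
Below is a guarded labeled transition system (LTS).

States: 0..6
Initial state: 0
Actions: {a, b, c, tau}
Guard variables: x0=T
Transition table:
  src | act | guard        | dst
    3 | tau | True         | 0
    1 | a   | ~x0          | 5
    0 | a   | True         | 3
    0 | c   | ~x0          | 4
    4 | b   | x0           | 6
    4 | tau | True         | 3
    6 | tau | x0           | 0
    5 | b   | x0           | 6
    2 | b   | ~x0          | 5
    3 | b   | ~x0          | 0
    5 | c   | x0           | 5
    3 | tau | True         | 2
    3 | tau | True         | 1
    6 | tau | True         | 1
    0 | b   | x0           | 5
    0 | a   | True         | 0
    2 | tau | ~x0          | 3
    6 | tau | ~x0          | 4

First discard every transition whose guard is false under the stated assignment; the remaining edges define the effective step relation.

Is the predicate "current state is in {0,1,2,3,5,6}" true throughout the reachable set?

Answer: INVARIANT HOLDS

Analysis:
Inv-set: {0,1,2,3,5,6}
Reach set: {0,1,2,3,5,6}
  0: ✓
  1: ✓
  2: ✓
  3: ✓
  5: ✓
  6: ✓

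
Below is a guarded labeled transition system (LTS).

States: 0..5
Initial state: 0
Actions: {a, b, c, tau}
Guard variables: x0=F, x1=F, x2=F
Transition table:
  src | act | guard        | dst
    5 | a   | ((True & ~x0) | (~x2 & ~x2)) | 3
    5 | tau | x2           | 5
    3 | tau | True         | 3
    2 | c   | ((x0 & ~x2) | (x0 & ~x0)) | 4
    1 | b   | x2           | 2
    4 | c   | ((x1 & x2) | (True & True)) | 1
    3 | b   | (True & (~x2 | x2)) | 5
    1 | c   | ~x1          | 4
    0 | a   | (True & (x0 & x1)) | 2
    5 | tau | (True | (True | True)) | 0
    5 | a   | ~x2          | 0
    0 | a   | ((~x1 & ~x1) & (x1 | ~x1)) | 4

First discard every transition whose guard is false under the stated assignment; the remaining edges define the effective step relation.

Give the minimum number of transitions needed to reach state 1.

Answer: 2

Working:
Breadth-first toward 1:
  depth 0: {0}
  depth 1: {4}
  depth 2: {1}
first hit 1 at d=2 via a·c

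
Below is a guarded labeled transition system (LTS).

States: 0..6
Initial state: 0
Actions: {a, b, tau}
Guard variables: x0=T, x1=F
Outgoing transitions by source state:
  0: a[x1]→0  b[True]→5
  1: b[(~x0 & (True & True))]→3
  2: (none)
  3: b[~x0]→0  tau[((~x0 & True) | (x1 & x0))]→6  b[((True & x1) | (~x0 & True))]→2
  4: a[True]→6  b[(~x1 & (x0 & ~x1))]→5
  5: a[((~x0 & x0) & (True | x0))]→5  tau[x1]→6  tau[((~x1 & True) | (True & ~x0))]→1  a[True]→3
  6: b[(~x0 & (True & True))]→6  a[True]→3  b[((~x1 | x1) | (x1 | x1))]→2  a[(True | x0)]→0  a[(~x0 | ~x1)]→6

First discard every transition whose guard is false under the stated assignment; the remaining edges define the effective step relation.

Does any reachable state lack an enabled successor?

Reach set: {0,1,3,5}
  0: b→5  [deg 1]
  1: ∅  [STUCK]
  3: ∅  [STUCK]
  5: a→3  tau→1  [deg 2]
Path to 1: b·tau

Answer: DEADLOCK at state 1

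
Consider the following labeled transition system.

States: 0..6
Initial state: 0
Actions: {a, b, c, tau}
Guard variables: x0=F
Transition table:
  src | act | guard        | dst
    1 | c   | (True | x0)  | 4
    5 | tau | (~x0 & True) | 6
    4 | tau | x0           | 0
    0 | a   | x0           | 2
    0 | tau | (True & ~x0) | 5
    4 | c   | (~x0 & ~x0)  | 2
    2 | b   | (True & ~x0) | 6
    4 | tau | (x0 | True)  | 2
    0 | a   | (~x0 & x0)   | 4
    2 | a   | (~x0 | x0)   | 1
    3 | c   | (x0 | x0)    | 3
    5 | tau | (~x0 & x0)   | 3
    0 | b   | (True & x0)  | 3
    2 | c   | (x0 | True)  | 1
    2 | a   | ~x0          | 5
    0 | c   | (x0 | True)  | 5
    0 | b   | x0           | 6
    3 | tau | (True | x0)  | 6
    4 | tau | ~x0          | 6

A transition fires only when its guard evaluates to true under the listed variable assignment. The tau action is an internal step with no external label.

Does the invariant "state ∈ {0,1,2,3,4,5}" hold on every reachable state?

Safe = {0,1,2,3,4,5}
R = {0,5,6}
  0: ✓
  5: ✓
  6: outside
counterexample path to 6: tau·tau

Answer: INVARIANT VIOLATED at state 6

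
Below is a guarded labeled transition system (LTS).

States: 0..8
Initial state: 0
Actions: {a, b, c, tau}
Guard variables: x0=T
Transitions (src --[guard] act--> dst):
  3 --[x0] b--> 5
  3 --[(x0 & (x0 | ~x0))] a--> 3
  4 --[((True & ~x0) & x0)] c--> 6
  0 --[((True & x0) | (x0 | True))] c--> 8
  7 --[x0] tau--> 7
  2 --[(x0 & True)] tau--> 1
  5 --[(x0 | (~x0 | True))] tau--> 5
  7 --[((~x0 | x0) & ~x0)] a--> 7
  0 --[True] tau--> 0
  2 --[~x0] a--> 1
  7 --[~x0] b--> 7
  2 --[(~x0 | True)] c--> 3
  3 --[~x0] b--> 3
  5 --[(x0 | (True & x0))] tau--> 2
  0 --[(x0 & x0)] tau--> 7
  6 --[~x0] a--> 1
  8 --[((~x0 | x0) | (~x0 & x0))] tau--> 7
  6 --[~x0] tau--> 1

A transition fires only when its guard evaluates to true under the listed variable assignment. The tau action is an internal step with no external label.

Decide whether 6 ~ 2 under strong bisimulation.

Compute ~ classes (split until stable):
  round 0: {{0,1,2,3,4,5,6,7,8}}
  round 1: {{0,2},{1,4,6},{3},{5,7,8}}
  round 2: {{0},{1,4,6},{2},{3},{5},{7,8}}
Fixed point at round 3; 6 class(es).
class of 6: {1,4,6}; class of 2: {2}

Answer: NOT BISIMILAR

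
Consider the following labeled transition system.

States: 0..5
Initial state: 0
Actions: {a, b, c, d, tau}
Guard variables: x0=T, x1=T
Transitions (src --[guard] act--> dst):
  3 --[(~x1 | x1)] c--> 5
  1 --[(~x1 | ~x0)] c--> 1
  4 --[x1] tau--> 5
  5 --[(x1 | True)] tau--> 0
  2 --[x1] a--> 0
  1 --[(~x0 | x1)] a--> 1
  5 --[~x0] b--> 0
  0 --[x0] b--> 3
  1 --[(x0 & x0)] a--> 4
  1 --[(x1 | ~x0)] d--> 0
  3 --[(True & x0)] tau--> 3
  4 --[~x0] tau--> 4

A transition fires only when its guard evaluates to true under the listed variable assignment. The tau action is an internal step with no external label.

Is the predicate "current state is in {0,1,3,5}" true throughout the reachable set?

Allowed set {0,1,3,5}
R = {0,3,5}
  0: ok
  3: ok
  5: ok

Answer: INVARIANT HOLDS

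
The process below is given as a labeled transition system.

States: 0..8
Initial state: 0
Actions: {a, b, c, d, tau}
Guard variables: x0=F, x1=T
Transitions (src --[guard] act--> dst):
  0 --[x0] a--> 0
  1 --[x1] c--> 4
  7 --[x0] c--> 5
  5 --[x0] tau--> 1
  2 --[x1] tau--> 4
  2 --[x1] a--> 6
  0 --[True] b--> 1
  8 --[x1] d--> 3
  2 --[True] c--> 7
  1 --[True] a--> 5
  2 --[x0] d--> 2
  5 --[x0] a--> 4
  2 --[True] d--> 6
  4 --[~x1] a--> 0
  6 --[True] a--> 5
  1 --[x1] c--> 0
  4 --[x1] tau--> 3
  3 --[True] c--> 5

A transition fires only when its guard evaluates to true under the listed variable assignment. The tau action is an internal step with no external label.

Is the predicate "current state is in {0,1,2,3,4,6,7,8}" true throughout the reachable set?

Answer: INVARIANT VIOLATED at state 5

Working:
Inv-set: {0,1,2,3,4,6,7,8}
R = {0,1,3,4,5}
  0: ok
  1: ok
  3: ok
  4: ok
  5: VIOLATES
counterexample path to 5: b·a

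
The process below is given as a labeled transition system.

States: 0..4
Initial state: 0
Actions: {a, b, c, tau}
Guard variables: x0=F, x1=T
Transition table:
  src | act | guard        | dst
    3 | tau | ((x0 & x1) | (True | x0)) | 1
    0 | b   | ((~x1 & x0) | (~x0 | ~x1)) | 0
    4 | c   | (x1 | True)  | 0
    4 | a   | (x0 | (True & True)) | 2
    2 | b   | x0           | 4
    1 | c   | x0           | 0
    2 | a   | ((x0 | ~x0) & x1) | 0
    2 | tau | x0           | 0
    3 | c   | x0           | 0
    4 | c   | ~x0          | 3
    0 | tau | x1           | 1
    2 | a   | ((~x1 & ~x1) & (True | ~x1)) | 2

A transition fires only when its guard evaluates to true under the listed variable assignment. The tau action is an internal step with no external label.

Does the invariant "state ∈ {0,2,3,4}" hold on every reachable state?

Allowed set {0,2,3,4}
Reachable = {0,1}
  0: ok
  1: outside
reach 1 via tau — violates

Answer: INVARIANT VIOLATED at state 1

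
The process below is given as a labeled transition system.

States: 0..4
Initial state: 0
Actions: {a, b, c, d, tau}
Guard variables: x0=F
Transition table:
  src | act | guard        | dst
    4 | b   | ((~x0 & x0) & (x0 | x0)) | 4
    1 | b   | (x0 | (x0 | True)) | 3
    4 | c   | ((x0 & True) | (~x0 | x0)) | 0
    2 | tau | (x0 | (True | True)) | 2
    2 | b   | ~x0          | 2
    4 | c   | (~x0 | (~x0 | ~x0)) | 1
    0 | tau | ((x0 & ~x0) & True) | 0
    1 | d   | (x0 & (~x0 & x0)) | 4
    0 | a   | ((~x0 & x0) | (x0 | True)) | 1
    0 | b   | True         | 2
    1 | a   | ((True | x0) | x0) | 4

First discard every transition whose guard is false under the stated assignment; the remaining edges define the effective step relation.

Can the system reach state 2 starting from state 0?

8 transition(s) survive guard evaluation.
L0 = {0}
L1 = {1,2}  cumulative {0,1,2}
L2 = {3,4}  cumulative {0,1,2,3,4}
R = {0,1,2,3,4}
Path to 2: b

Answer: REACHABLE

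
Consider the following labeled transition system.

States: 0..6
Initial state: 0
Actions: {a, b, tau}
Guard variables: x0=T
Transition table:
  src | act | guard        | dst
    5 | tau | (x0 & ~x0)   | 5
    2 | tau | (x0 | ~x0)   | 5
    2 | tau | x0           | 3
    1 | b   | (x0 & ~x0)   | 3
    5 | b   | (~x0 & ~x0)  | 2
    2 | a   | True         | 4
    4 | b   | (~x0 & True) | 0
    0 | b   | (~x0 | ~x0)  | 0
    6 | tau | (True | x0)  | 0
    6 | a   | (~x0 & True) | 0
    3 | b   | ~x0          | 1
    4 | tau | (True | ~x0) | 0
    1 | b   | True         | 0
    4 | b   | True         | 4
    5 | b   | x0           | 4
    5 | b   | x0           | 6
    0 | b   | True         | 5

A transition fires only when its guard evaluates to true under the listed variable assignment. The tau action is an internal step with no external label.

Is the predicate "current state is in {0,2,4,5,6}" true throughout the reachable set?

Answer: INVARIANT HOLDS

Analysis:
Allowed set {0,2,4,5,6}
Reach set: {0,4,5,6}
  0: ok
  4: ok
  5: ok
  6: ok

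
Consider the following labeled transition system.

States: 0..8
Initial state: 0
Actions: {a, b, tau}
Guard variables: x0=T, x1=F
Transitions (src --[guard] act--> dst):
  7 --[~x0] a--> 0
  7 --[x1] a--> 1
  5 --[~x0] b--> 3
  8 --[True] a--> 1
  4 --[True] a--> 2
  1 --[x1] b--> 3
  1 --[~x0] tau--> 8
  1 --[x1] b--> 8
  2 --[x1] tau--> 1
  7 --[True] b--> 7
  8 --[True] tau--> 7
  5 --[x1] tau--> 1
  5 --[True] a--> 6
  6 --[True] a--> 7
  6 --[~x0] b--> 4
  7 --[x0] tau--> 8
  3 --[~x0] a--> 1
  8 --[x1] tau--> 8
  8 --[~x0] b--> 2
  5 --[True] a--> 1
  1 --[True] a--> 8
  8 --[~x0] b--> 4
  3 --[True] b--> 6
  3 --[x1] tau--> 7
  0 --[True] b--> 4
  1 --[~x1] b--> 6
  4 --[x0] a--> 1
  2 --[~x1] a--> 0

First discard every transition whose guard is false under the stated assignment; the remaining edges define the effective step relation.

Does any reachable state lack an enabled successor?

Answer: DEADLOCK-FREE

Trace:
Reachable = {0,1,2,4,6,7,8}
  0: b→4  [1 exit(s)]
  1: a→8  b→6  [2 exit(s)]
  2: a→0  [1 exit(s)]
  4: a→1  a→2  [2 exit(s)]
  6: a→7  [1 exit(s)]
  7: b→7  tau→8  [2 exit(s)]
  8: a→1  tau→7  [2 exit(s)]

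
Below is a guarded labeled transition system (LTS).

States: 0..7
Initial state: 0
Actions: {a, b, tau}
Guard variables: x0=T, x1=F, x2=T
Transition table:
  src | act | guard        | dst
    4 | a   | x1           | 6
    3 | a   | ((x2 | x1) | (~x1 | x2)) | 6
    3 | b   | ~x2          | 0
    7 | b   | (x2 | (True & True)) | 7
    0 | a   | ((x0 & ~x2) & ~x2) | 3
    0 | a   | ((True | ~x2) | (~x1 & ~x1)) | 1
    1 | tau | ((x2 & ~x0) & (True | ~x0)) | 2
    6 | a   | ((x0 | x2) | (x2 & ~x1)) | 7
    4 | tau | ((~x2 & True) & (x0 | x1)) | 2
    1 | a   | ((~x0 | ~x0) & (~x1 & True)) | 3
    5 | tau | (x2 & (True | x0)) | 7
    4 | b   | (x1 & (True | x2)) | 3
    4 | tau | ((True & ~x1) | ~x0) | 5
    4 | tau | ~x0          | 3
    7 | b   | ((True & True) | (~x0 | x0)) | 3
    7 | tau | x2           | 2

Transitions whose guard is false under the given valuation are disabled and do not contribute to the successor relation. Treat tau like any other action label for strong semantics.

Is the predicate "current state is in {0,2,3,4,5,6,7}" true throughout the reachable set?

Answer: INVARIANT VIOLATED at state 1

Working:
Allowed set {0,2,3,4,5,6,7}
Reach set: {0,1}
  0: safe
  1: ✗ unsafe
witness against invariant: a → 1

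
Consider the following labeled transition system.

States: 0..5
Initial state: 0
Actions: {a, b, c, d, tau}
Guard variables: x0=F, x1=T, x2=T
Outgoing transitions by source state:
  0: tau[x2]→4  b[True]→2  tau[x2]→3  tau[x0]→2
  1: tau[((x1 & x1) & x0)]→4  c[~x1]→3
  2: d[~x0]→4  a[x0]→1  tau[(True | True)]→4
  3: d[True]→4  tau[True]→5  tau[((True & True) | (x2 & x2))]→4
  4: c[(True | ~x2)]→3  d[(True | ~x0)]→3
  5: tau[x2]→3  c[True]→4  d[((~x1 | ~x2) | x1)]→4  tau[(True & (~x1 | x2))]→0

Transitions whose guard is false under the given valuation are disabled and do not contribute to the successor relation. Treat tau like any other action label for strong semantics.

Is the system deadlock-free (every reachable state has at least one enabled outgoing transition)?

R = {0,2,3,4,5}
  0: b→2  tau→3  tau→4  [deg 3]
  2: d→4  tau→4  [deg 2]
  3: d→4  tau→4  tau→5  [deg 3]
  4: c→3  d→3  [deg 2]
  5: c→4  d→4  tau→0  tau→3  [deg 4]

Answer: DEADLOCK-FREE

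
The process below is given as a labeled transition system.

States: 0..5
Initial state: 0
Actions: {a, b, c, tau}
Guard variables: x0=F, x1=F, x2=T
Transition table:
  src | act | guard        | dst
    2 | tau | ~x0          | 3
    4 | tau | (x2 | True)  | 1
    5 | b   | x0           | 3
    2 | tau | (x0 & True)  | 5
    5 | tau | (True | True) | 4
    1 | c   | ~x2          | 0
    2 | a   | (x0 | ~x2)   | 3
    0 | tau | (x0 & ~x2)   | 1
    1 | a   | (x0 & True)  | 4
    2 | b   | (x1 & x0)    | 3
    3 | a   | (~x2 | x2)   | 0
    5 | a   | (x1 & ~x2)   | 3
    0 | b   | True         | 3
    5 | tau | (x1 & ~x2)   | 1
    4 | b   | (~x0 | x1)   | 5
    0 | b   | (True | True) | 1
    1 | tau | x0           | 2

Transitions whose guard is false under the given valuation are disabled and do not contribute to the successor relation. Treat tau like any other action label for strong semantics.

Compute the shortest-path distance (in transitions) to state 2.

BFS to 2:
  depth 0: {0}
  depth 1: {1,3}
2 never appears.

Answer: UNREACHABLE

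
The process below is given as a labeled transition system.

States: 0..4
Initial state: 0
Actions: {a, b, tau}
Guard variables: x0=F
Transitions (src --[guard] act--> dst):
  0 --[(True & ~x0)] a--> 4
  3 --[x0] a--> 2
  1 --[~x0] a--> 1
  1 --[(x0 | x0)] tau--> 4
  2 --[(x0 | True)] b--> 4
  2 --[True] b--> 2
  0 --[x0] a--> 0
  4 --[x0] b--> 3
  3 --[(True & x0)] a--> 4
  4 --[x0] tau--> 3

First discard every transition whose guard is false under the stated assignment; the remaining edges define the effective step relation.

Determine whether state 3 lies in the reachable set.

After dropping false guards: 4 live edges.
Layer 0: {0}
Layer 1: {4}  cumulative {0,4}
Reach set: {0,4}

Answer: UNREACHABLE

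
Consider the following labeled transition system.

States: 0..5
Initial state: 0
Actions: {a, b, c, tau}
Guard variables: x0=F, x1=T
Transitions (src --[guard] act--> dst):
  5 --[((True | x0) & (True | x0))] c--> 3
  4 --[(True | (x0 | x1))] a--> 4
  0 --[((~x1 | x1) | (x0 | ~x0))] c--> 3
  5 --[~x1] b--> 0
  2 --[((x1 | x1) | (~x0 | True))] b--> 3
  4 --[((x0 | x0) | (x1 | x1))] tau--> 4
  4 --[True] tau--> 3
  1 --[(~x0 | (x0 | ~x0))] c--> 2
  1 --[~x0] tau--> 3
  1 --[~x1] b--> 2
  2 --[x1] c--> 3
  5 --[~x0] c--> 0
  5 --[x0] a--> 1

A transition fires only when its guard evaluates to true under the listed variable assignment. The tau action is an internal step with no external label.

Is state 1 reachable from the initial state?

Answer: UNREACHABLE

Working:
After dropping false guards: 10 live edges.
depth 0: {0}
depth 1: {3}  cumulative {0,3}
Reach set: {0,3}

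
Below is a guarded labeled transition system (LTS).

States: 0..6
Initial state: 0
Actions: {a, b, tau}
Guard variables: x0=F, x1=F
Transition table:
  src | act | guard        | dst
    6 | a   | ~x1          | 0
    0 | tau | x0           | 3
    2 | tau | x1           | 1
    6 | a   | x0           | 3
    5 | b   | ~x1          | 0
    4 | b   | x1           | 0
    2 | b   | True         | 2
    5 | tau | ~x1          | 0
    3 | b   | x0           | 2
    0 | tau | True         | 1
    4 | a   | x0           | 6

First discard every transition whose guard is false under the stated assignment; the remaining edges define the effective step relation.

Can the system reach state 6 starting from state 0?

Answer: UNREACHABLE

Trace:
5 transition(s) survive guard evaluation.
depth 0: {0}
depth 1: {1}  now seen {0,1}
Reach set: {0,1}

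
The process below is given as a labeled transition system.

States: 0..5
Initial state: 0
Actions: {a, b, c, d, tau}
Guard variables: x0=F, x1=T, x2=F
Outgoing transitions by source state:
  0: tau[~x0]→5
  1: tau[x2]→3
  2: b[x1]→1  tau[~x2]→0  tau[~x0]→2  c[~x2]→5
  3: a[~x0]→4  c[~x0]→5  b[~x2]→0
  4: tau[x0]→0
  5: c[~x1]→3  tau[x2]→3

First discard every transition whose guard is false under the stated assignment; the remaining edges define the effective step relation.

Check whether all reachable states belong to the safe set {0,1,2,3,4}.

Answer: INVARIANT VIOLATED at state 5

Trace:
Safe = {0,1,2,3,4}
R = {0,5}
  0: safe
  5: ✗ unsafe
witness against invariant: tau → 5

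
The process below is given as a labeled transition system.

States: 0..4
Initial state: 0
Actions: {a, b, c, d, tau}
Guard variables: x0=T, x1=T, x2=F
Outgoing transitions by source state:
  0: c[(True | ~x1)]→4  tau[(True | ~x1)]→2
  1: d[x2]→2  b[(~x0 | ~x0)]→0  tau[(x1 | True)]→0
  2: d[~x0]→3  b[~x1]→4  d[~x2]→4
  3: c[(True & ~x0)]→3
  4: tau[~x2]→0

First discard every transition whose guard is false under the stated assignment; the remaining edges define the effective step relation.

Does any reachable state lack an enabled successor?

Answer: DEADLOCK-FREE

Analysis:
R = {0,2,4}
  0: c→4  tau→2  [deg 2]
  2: d→4  [deg 1]
  4: tau→0  [deg 1]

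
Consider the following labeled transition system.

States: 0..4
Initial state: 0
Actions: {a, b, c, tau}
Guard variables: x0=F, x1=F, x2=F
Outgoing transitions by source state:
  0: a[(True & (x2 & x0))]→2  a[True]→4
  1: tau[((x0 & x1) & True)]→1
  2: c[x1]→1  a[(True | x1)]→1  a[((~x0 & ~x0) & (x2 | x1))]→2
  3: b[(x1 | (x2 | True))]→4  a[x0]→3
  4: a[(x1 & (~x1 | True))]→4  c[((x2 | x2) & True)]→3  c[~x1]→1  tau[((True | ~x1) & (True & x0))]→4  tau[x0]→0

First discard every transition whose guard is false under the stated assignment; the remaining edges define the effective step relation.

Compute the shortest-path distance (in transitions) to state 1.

Answer: 2

Working:
Layered search for 1:
  depth 0: {0}
  depth 1: {4}
  depth 2: {1}
depth(1)=2, e.g. a·c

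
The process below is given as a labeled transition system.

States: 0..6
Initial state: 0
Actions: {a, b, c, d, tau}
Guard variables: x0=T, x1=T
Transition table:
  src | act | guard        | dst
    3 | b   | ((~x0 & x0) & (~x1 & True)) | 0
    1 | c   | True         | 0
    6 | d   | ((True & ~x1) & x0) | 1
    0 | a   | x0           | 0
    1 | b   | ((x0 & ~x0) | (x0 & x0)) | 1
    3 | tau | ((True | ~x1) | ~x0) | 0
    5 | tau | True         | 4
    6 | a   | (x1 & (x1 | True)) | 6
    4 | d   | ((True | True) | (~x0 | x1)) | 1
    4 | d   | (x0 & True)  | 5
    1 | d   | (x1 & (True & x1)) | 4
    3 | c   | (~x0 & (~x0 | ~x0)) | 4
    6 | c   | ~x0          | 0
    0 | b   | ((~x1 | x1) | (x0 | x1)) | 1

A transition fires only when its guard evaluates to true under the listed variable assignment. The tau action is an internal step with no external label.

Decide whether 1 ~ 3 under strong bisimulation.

Compute ~ classes (split until stable):
  P[0] = {{0,1,2,3,4,5,6}}
  P[1] = {{0},{1},{2},{3,5},{4},{6}}
  P[2] = {{0},{1},{2},{3},{4},{5},{6}}
Fixed point at round 3; 7 class(es).
class of 1: {1}; class of 3: {3}

Answer: NOT BISIMILAR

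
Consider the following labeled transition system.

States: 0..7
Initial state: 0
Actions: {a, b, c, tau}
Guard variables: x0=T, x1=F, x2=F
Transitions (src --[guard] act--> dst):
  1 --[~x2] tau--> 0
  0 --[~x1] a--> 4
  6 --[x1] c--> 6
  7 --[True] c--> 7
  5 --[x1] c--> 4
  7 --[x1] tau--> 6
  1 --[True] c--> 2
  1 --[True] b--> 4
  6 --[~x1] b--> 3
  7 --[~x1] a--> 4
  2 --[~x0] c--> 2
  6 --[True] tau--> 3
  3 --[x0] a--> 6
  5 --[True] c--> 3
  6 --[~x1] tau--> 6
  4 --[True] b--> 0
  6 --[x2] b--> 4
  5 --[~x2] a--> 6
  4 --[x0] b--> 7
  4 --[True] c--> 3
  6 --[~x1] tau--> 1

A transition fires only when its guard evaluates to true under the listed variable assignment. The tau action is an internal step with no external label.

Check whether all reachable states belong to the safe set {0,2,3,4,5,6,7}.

Inv-set: {0,2,3,4,5,6,7}
Reachable = {0,1,2,3,4,6,7}
  0: ✓
  1: outside
  2: ✓
  3: ✓
  4: ✓
  6: ✓
  7: ✓
counterexample path to 1: a·c·a·tau

Answer: INVARIANT VIOLATED at state 1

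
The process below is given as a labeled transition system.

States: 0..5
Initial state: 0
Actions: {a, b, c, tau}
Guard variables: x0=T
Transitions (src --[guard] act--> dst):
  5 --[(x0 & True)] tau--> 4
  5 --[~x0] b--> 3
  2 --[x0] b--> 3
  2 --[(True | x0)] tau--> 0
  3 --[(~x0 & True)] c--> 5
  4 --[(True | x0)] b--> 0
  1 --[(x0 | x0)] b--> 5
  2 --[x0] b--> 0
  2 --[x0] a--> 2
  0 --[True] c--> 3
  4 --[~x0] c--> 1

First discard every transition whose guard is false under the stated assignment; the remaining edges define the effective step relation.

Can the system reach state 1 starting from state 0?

8 transition(s) survive guard evaluation.
L0 = {0}
L1 = {3}  total {0,3}
Reachable = {0,3}

Answer: UNREACHABLE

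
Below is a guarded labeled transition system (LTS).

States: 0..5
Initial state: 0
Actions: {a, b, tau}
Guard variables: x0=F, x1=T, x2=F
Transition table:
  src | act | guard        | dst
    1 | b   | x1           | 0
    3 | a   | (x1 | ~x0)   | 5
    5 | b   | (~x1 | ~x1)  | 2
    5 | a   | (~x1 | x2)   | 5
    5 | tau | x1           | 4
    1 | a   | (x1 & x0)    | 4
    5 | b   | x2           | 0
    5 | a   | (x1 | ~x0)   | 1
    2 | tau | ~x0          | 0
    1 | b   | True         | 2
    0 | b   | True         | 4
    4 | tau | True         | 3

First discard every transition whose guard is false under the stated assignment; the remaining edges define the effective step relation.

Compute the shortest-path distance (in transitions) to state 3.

Answer: 2

Analysis:
BFS to 3:
  depth 0: {0}
  depth 1: {4}
  depth 2: {3}
3 enters at depth 2; path b·tau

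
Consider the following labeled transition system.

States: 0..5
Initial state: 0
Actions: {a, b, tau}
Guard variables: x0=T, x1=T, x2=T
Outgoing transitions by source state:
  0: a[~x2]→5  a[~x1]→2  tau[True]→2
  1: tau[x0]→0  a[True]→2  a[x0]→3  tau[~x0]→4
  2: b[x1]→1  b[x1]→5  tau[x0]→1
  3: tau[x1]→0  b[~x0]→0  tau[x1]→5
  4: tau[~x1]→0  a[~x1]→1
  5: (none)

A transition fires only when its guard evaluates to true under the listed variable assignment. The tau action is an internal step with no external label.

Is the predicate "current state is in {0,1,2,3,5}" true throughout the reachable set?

Safe = {0,1,2,3,5}
Reachable = {0,1,2,3,5}
  0: safe
  1: safe
  2: safe
  3: safe
  5: safe

Answer: INVARIANT HOLDS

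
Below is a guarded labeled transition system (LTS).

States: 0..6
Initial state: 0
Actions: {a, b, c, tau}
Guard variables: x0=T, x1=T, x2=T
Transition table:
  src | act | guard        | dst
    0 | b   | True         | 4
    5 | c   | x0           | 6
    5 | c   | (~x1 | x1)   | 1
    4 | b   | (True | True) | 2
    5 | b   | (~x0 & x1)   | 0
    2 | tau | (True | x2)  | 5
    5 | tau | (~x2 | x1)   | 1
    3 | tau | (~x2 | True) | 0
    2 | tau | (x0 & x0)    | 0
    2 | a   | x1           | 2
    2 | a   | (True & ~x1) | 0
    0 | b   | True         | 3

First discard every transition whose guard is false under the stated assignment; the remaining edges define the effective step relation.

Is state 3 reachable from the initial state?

10 transition(s) survive guard evaluation.
L0 = {0}
L1 = {3,4}  now seen {0,3,4}
L2 = {2}  now seen {0,2,3,4}
L3 = {5}  now seen {0,2,3,4,5}
L4 = {1,6}  now seen {0,1,2,3,4,5,6}
Reachable = {0,1,2,3,4,5,6}
witness 3: b

Answer: REACHABLE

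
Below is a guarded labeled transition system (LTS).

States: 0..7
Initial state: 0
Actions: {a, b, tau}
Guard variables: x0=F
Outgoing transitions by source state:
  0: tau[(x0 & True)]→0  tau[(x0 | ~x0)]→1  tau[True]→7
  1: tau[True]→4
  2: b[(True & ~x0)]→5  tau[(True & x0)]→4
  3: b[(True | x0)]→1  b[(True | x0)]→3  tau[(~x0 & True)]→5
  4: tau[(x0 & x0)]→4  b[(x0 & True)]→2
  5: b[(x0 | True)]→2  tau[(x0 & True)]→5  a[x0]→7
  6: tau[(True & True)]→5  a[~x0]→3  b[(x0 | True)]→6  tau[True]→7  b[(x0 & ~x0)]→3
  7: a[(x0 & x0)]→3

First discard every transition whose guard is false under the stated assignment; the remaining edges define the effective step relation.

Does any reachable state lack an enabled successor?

Answer: DEADLOCK at state 4

Trace:
Reach set: {0,1,4,7}
  0: tau→1  tau→7  [2 out]
  1: tau→4  [1 out]
  4: ∅  [no exit]
  7: ∅  [no exit]
trace reaching 4: tau·tau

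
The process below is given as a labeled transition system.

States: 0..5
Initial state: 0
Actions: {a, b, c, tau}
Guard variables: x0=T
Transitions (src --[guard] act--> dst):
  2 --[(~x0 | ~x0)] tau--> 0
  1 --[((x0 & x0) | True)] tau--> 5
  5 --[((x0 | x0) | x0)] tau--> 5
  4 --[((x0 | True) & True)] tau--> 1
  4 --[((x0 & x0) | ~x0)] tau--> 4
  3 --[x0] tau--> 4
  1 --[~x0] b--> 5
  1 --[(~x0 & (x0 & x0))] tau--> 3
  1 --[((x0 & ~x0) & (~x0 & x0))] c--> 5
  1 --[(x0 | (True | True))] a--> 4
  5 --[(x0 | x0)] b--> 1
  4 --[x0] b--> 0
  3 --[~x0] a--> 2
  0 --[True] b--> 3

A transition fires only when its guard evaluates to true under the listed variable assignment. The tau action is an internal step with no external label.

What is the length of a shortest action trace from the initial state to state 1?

Layered search for 1:
  Layer 0: {0}
  Layer 1: {3}
  Layer 2: {4}
  Layer 3: {1}
depth(1)=3, e.g. b·tau·tau

Answer: 3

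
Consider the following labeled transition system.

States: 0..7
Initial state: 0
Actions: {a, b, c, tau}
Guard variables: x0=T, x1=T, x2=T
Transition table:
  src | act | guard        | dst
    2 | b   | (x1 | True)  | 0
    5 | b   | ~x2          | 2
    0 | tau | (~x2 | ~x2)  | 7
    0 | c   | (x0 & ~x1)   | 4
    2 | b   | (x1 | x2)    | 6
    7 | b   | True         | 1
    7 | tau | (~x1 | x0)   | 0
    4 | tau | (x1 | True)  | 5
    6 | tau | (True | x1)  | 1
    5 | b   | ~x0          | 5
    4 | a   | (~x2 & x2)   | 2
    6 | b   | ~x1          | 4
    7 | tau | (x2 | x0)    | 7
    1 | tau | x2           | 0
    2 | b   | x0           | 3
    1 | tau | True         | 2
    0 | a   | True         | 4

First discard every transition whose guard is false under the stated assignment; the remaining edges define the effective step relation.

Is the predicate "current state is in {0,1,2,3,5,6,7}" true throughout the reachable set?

Allowed set {0,1,2,3,5,6,7}
R = {0,4,5}
  0: safe
  4: VIOLATES
  5: safe
witness against invariant: a → 4

Answer: INVARIANT VIOLATED at state 4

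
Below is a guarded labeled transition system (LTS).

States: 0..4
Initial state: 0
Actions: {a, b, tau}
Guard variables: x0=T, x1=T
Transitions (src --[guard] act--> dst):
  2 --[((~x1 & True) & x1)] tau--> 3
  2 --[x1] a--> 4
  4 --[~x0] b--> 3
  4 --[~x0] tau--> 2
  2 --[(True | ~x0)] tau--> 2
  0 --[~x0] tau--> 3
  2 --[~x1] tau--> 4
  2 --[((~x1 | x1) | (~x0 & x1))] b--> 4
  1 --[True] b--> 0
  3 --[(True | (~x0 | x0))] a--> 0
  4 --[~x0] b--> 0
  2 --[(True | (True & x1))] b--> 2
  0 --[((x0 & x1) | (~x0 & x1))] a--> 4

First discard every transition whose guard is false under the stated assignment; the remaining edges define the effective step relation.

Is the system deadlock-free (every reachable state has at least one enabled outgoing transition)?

Answer: DEADLOCK at state 4

Analysis:
Reach set: {0,4}
  0: a→4  [1 out]
  4: ∅  [STUCK]
trace reaching 4: a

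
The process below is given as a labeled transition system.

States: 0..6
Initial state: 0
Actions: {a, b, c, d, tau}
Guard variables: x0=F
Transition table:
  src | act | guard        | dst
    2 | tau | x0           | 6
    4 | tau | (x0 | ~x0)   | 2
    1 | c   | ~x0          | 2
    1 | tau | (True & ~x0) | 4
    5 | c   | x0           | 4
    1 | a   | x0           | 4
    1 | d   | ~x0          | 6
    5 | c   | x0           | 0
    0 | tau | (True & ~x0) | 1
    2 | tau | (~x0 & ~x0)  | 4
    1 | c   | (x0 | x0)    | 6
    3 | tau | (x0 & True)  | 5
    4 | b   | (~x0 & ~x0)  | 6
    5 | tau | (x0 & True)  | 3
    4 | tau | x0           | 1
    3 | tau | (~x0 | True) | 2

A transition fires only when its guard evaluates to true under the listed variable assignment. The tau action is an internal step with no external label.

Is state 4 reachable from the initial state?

Answer: REACHABLE

Analysis:
8 transition(s) survive guard evaluation.
depth 0: {0}
depth 1: {1}  now seen {0,1}
depth 2: {2,4,6}  now seen {0,1,2,4,6}
Reachable = {0,1,2,4,6}
witness 4: tau·tau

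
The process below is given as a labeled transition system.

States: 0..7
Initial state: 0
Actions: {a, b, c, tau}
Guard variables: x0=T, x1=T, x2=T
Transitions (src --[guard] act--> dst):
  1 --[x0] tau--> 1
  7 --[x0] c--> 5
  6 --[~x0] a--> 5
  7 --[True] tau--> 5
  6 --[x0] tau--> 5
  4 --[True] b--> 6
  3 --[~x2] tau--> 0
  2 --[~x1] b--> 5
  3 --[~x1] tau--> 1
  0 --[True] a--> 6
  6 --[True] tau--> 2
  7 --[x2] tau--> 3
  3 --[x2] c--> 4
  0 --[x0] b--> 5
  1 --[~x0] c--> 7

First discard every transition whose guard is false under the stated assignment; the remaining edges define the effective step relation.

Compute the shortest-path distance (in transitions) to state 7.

Breadth-first toward 7:
  depth 0: {0}
  depth 1: {5,6}
  depth 2: {2}
7 never appears.

Answer: UNREACHABLE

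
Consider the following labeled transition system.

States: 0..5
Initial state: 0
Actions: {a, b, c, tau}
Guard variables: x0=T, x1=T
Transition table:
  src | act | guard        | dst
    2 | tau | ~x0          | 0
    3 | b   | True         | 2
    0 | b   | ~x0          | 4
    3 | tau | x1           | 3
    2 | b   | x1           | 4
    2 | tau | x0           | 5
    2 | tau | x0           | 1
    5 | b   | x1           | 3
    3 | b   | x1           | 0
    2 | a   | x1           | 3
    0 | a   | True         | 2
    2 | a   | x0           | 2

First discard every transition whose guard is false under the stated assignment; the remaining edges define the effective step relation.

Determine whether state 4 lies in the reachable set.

Guard filter leaves 10 enabled edge(s).
depth 0: {0}
depth 1: {2}  total {0,2}
depth 2: {1,3,4,5}  total {0,1,2,3,4,5}
Reach set: {0,1,2,3,4,5}
trace reaching 4: a·b

Answer: REACHABLE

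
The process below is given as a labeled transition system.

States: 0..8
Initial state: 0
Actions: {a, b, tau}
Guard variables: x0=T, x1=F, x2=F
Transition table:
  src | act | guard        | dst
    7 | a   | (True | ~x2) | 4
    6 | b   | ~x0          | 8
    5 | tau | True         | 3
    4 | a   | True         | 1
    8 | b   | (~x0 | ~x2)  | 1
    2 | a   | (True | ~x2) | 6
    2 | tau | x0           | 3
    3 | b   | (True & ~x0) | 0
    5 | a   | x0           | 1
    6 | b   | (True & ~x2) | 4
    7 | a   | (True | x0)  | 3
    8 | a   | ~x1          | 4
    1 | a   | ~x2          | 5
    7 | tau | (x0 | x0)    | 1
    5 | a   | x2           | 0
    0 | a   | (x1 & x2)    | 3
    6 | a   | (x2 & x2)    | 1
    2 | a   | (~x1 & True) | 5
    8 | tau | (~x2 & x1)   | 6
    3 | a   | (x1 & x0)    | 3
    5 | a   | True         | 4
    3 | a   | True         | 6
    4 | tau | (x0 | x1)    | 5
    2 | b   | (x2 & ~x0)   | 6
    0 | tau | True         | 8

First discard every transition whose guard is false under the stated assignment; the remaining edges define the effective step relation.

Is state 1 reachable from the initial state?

Guard filter leaves 17 enabled edge(s).
L0 = {0}
L1 = {8}  total {0,8}
L2 = {1,4}  total {0,1,4,8}
L3 = {5}  total {0,1,4,5,8}
L4 = {3}  total {0,1,3,4,5,8}
L5 = {6}  total {0,1,3,4,5,6,8}
Reach set: {0,1,3,4,5,6,8}
Path to 1: tau·b

Answer: REACHABLE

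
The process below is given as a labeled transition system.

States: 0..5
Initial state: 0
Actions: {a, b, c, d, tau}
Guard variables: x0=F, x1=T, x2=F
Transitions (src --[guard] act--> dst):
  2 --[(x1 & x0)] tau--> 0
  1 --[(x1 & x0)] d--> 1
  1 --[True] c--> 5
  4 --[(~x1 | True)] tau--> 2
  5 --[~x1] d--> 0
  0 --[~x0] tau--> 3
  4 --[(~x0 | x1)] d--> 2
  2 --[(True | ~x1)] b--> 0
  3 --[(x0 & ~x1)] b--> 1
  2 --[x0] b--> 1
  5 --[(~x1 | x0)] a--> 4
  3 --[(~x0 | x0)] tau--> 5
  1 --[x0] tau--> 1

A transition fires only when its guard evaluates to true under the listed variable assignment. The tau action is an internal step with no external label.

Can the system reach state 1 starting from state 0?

After dropping false guards: 6 live edges.
depth 0: {0}
depth 1: {3}  cumulative {0,3}
depth 2: {5}  cumulative {0,3,5}
Reachable = {0,3,5}

Answer: UNREACHABLE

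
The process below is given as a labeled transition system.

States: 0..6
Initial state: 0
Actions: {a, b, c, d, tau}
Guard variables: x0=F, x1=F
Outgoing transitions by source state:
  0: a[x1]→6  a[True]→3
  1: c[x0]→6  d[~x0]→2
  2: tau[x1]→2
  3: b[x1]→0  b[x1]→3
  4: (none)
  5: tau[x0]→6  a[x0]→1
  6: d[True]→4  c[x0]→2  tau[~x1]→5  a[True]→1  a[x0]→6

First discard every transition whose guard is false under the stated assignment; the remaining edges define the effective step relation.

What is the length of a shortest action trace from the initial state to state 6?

Breadth-first toward 6:
  Layer 0: {0}
  Layer 1: {3}
6 never appears.

Answer: UNREACHABLE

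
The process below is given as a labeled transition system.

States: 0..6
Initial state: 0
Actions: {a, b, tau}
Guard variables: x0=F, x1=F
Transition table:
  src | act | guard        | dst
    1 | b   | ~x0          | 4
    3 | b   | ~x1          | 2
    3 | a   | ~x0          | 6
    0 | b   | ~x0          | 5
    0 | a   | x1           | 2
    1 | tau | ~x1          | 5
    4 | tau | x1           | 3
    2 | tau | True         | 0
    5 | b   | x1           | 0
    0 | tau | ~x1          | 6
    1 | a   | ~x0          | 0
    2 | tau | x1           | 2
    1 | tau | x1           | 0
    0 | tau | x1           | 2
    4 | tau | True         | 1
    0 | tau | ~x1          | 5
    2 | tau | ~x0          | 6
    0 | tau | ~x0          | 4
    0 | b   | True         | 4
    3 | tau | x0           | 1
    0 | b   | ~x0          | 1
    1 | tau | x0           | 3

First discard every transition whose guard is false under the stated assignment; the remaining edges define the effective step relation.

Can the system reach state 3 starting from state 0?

Guard filter leaves 14 enabled edge(s).
depth 0: {0}
depth 1: {1,4,5,6}  cumulative {0,1,4,5,6}
Reachable = {0,1,4,5,6}

Answer: UNREACHABLE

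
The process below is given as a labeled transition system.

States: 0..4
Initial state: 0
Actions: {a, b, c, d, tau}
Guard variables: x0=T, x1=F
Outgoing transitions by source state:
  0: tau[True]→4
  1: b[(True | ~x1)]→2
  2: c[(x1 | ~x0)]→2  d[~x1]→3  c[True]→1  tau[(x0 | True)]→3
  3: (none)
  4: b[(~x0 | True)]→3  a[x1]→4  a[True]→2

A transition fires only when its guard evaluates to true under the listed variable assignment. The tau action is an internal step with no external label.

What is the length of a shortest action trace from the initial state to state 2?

BFS to 2:
  depth 0: {0}
  depth 1: {4}
  depth 2: {2,3}
depth(2)=2, e.g. tau·a

Answer: 2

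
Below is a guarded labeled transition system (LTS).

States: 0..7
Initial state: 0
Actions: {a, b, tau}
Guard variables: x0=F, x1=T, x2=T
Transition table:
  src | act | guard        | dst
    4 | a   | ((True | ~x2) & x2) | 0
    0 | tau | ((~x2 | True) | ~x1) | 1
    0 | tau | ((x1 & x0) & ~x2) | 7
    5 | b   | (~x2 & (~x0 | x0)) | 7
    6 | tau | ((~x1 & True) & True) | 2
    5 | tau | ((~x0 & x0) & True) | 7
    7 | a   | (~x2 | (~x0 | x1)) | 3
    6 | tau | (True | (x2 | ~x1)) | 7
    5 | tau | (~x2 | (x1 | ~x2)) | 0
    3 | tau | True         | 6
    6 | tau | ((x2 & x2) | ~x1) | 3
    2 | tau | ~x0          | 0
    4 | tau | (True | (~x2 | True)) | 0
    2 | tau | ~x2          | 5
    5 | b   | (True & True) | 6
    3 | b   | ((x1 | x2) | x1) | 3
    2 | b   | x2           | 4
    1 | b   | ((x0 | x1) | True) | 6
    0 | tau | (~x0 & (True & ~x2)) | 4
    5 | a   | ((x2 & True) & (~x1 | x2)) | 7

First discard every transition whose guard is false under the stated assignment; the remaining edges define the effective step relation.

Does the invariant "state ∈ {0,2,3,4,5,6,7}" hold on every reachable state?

Answer: INVARIANT VIOLATED at state 1

Working:
Safe = {0,2,3,4,5,6,7}
R = {0,1,3,6,7}
  0: safe
  1: VIOLATES
  3: safe
  6: safe
  7: safe
counterexample path to 1: tau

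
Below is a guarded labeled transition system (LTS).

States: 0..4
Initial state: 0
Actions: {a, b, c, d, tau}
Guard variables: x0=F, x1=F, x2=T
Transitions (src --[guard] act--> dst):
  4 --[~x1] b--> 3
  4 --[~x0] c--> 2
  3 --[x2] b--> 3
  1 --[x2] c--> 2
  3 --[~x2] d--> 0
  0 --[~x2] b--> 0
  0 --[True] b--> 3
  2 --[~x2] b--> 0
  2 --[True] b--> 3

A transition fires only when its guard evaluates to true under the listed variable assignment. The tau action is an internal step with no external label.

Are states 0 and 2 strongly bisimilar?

Refine partition for ~:
  π0 = {{0,1,2,3,4}}
  π1 = {{0,2,3},{1},{4}}
3 equivalence class(es) (converged in 2)
class of 0: {0,2,3}; class of 2: {0,2,3}

Answer: BISIMILAR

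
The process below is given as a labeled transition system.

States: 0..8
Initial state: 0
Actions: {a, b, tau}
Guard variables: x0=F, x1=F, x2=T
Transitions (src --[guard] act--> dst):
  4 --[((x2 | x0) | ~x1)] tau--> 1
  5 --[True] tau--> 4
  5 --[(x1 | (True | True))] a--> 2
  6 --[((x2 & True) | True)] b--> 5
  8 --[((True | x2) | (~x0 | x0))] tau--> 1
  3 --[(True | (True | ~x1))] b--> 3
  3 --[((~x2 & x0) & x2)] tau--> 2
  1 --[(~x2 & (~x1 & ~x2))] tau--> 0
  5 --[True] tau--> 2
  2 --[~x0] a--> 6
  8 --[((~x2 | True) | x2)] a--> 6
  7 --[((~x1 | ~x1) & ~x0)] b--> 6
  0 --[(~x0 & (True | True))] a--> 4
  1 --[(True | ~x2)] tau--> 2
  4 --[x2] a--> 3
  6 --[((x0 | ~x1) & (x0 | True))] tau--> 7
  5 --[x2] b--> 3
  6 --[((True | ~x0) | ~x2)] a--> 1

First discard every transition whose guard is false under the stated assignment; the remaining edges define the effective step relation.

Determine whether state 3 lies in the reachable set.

16 transition(s) survive guard evaluation.
depth 0: {0}
depth 1: {4}  now seen {0,4}
depth 2: {1,3}  now seen {0,1,3,4}
depth 3: {2}  now seen {0,1,2,3,4}
depth 4: {6}  now seen {0,1,2,3,4,6}
depth 5: {5,7}  now seen {0,1,2,3,4,5,6,7}
Reachable = {0,1,2,3,4,5,6,7}
Path to 3: a·a

Answer: REACHABLE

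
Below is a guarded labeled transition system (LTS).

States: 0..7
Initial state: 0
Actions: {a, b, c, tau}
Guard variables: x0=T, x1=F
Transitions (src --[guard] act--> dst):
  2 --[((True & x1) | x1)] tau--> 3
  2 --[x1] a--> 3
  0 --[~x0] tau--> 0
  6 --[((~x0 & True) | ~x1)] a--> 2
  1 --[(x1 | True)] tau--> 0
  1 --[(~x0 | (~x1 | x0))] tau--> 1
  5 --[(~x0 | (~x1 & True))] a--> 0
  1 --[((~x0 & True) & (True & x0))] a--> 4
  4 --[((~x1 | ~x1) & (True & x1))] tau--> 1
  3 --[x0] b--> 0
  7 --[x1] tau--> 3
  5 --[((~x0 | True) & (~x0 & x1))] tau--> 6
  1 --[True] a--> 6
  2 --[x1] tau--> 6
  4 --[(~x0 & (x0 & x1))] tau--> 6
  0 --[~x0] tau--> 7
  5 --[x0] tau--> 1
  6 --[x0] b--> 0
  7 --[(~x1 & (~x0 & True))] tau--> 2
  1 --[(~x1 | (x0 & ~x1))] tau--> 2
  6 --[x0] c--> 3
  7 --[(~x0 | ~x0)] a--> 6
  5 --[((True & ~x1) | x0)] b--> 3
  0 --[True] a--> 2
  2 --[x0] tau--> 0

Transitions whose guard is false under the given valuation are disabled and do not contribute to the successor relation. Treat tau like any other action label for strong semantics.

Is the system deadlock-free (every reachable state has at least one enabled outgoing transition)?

Reach set: {0,2}
  0: a→2  [deg 1]
  2: tau→0  [deg 1]

Answer: DEADLOCK-FREE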